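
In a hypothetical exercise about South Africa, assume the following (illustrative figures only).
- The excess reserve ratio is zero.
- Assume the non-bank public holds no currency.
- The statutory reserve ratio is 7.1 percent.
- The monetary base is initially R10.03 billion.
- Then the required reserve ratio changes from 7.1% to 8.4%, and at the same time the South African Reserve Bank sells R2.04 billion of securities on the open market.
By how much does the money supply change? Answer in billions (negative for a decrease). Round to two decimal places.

Before: m₁ = 1 / (0.071) ≈ 14.08451, MB₁ = 10.03, so M₁ = 14.08451 × 10.03 ≈ 141.2676 billion.
After: m₂ = 1 / (0.084) ≈ 11.90476, MB₂ = 10.03 − 2.04 = 7.99, so M₂ = 11.90476 × 7.99 ≈ 95.119 billion.
ΔM = M₂ − M₁ = 95.119 − 141.2676 = -46.1486 billion.

-46.15 billion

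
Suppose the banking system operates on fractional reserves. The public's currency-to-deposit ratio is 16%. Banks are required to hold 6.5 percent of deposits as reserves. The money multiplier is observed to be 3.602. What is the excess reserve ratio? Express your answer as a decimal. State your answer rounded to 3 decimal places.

0.097

Using m = 3.602. Since m = (1 + c)/(c + rr + e), the denominator satisfies c + rr + e = (1 + c)/m = (1 + 0.16) / 3.602 ≈ 0.322043.
With c = 0.16 and rr = 0.065, the excess reserve ratio is 0.322043 − 0.16 − 0.065 = 0.097043.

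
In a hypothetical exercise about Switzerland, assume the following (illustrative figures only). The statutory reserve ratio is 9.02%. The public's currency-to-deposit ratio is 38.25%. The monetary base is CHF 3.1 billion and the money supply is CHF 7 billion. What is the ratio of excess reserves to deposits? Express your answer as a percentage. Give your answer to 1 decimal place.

Using m = M/MB = 7/3.1 ≈ 2.258065. Since m = (1 + c)/(c + rr + e), the denominator satisfies c + rr + e = (1 + c)/m = (1 + 0.3825) / 2.258065 ≈ 0.612250.
With c = 0.3825 and rr = 0.0902, the ratio of excess reserves to deposits is 0.612250 − 0.3825 − 0.0902 = 0.13955.

14.0%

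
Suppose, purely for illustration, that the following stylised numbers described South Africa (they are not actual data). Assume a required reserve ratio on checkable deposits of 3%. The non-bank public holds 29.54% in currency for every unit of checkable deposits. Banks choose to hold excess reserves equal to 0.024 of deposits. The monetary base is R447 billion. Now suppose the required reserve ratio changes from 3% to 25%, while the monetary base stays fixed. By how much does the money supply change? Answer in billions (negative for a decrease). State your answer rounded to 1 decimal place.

-640.3 billion

Initially m₁ = (1 + 0.2954) / (0.03 + 0.024 + 0.2954) ≈ 3.70750, so M₁ = 3.70750 × 447 = 1657.2525 billion.
After the change m₂ = (1 + 0.2954) / (0.25 + 0.024 + 0.2954) ≈ 2.27503, so M₂ = 2.27503 × 447 ≈ 1016.9384 billion.
ΔM = M₂ − M₁ = 1016.9384 − 1657.2525 = -640.3141 billion.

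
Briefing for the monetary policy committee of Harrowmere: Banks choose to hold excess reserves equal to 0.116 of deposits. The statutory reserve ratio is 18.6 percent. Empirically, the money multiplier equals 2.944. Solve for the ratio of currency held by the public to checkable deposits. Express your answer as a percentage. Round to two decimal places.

Using m = 2.944. From m = (1 + c)/(c + rr + e), rearranging gives 1 + c = m·(c + rr + e), so c·(1 − m) = m·(rr + e) − 1.
Hence c = [m·(rr + e) − 1]/(1 − m) = [2.944 × (0.186 + 0.116) − 1] / (1 − 2.944) ≈ 0.057053.

5.71%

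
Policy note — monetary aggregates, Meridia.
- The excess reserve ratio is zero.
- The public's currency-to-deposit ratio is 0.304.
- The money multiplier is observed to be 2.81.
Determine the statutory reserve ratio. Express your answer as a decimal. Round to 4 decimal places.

0.1601

Using m = 2.81. Since m = (1 + c)/(c + rr + e), the denominator satisfies c + rr + e = (1 + c)/m = (1 + 0.304) / 2.81 ≈ 0.464057.
With c = 0.304 and e = 0, the statutory reserve ratio is 0.464057 − 0.304 − 0 = 0.160057.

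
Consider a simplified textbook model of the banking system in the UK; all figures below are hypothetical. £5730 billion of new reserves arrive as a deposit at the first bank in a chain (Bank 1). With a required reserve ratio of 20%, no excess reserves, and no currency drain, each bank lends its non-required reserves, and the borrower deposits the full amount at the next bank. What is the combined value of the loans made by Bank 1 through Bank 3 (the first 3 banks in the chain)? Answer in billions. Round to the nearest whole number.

Bank i lends (1 − rr)^i of the original deposit: Bank 1 lends 5730·0.8000 = 4584.0000, Bank 2 lends 5730·0.8000² = 3667.2000, and so on.
Summing a geometric series: total = 5730·[0.8000·(1 − 0.8000^3) / (1 − 0.8000)] = 11184.9600 billion.

£11185 billion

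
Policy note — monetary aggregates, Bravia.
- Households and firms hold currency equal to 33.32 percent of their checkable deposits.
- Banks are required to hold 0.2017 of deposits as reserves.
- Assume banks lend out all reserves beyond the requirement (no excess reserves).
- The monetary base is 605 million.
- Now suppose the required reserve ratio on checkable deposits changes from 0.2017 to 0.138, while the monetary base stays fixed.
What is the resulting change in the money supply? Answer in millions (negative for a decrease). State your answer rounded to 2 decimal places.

203.85 million

Initially m₁ = (1 + 0.3332) / (0.2017 + 0.3332) ≈ 2.492428, so M₁ = 2.492428 × 605 ≈ 1507.9189 million.
After the change m₂ = (1 + 0.3332) / (0.138 + 0.3332) ≈ 2.829372, so M₂ = 2.829372 × 605 ≈ 1711.7701 million.
ΔM = M₂ − M₁ = 1711.7701 − 1507.9189 = 203.8512 million.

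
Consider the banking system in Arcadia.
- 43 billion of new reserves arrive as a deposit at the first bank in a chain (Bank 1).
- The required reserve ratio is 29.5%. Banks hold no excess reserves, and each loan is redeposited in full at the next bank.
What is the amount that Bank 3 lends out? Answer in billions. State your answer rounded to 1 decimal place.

15.1 billion

Each bank lends a fraction (1 − rr) = 0.7050 of the deposit it receives, so Bank 3 receives 43·0.7050^2 and lends 43·0.7050^3 ≈ 15.0673 billion.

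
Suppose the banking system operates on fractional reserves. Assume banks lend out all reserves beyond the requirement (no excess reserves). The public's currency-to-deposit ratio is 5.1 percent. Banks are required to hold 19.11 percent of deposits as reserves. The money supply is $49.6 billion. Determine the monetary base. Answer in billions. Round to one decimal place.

$11.4 billion

The money multiplier is m = (1 + c) / (rr + c) = (1 + 0.051) / (0.1911 + 0.051) ≈ 4.3412.
MB = M / m = 49.6 / 4.3412 ≈ 11.4254 billion.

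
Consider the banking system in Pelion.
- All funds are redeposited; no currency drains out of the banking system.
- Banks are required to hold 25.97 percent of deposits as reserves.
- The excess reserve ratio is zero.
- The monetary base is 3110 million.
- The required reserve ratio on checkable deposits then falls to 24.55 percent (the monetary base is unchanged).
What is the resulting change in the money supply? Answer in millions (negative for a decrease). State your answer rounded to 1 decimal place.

692.7 million

Initially m₁ = 1 / (0.2597) ≈ 3.850597, so M₁ = 3.850597 × 3110 ≈ 11975.3567 million.
After the change m₂ = 1 / (0.2455) ≈ 4.073320, so M₂ = 4.073320 × 3110 = 12668.0252 million.
ΔM = M₂ − M₁ = 12668.0252 − 11975.3567 = 692.6685 million.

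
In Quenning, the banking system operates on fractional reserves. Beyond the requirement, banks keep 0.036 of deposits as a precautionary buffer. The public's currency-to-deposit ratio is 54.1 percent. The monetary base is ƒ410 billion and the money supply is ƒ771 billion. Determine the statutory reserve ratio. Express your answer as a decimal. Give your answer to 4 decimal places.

Using m = M/MB = 771/410 ≈ 1.880488. Since m = (1 + c)/(c + rr + e), the denominator satisfies c + rr + e = (1 + c)/m = (1 + 0.541) / 1.880488 ≈ 0.819468.
With c = 0.541 and e = 0.036, the statutory reserve ratio is 0.819468 − 0.541 − 0.036 = 0.242468.

0.2425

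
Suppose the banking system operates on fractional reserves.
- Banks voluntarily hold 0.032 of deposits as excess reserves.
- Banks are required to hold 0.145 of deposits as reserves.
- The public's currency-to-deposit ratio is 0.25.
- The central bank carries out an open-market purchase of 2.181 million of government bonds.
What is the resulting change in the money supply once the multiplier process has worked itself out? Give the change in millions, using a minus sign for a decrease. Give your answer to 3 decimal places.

6.385 million

The money multiplier is m = (1 + c) / (rr + e + c) = (1 + 0.25) / (0.145 + 0.032 + 0.25) ≈ 2.92740.
The purchase adds 2.181 million of base, so ΔM = m × ΔMB = 2.92740 × (+2.181) ≈ 6.3847 million.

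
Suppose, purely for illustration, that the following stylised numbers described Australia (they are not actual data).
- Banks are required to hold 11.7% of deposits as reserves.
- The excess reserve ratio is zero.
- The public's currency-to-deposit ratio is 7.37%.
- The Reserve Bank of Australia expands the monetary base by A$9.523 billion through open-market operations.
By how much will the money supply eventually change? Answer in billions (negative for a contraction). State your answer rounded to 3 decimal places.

The money multiplier is m = (1 + c) / (rr + c) = (1 + 0.0737) / (0.117 + 0.0737) ≈ 5.63031.
The purchase adds 9.523 billion of base, so ΔM = m × ΔMB = 5.63031 × (+9.523) ≈ 53.6174 billion.

A$53.617 billion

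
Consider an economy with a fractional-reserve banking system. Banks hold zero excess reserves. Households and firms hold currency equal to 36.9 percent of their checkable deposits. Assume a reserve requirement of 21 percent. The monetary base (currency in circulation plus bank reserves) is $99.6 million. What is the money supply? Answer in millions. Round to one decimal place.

$235.5 million

The money multiplier is m = (1 + c) / (rr + c) = (1 + 0.369) / (0.21 + 0.369) ≈ 2.3644.
So M = m × MB = 2.3644 × 99.6 ≈ 235.4942 million.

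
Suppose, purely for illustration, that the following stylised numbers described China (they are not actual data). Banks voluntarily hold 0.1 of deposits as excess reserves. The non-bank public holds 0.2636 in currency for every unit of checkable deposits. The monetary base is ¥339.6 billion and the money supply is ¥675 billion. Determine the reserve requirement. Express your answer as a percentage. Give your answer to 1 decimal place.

27.2%

Using m = M/MB = 675/339.6 ≈ 1.987633. Since m = (1 + c)/(c + rr + e), the denominator satisfies c + rr + e = (1 + c)/m = (1 + 0.2636) / 1.987633 ≈ 0.635731.
With c = 0.2636 and e = 0.1, the reserve requirement is 0.635731 − 0.2636 − 0.1 = 0.272131.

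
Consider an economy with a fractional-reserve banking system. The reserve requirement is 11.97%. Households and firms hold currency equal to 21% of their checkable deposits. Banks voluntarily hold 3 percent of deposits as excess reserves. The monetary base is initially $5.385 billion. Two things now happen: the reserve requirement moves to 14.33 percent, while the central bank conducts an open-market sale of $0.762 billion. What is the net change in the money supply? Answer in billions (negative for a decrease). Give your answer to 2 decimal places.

-3.52 billion

Before: m₁ = (1 + 0.21) / (0.1197 + 0.03 + 0.21) ≈ 3.3639, MB₁ = 5.385, so M₁ = 3.3639 × 5.385 ≈ 18.1146 billion.
After: m₂ = (1 + 0.21) / (0.1433 + 0.03 + 0.21) ≈ 3.1568, MB₂ = 5.385 − 0.762 = 4.623, so M₂ = 3.1568 × 4.623 ≈ 14.5939 billion.
ΔM = M₂ − M₁ = 14.5939 − 18.1146 = -3.5207 billion.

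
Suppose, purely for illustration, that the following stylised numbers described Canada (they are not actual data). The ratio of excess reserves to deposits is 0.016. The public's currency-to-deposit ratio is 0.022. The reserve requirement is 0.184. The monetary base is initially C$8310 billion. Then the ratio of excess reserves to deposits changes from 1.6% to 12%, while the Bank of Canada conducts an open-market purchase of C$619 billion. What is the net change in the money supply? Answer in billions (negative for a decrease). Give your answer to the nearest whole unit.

-10264 billion

Before: m₁ = (1 + 0.022) / (0.184 + 0.016 + 0.022) ≈ 4.60360, MB₁ = 8310, so M₁ = 4.60360 × 8310 = 38255.916 billion.
After: m₂ = (1 + 0.022) / (0.184 + 0.12 + 0.022) ≈ 3.13497, MB₂ = 8310 + 619 = 8929, so M₂ = 3.13497 × 8929 ≈ 27992.1471 billion.
ΔM = M₂ − M₁ = 27992.1471 − 38255.916 = -10263.7689 billion.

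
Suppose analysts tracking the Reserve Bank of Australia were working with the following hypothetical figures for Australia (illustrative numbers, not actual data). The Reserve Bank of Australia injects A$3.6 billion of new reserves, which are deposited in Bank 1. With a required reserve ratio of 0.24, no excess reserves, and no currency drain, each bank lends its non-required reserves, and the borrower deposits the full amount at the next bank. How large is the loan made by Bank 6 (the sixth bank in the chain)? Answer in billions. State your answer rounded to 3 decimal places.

A$0.694 billion

Each bank lends a fraction (1 − rr) = 0.7600 of the deposit it receives, so Bank 6 receives 3.6·0.7600^5 and lends 3.6·0.7600^6 ≈ 0.6937 billion.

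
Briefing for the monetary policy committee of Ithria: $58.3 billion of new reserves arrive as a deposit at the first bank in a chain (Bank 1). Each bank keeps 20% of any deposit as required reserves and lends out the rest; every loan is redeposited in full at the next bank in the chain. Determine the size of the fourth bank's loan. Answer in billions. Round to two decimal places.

$23.88 billion

Each bank lends a fraction (1 − rr) = 0.8000 of the deposit it receives, so Bank 4 receives 58.3·0.8000^3 and lends 58.3·0.8000^4 ≈ 23.8797 billion.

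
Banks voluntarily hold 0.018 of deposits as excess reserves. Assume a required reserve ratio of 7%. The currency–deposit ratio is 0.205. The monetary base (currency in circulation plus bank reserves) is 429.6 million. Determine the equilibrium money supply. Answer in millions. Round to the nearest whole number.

1767 million

The money multiplier is m = (1 + c) / (rr + e + c) = (1 + 0.205) / (0.07 + 0.018 + 0.205) ≈ 4.1126.
So M = m × MB = 4.1126 × 429.6 ≈ 1766.773 million.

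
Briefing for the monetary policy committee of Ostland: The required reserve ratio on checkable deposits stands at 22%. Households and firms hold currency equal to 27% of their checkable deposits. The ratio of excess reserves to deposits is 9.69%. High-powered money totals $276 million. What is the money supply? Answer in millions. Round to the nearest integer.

$597 million

The money multiplier is m = (1 + c) / (rr + e + c) = (1 + 0.27) / (0.22 + 0.0969 + 0.27) ≈ 2.1639.
So M = m × MB = 2.1639 × 276 = 597.2364 million.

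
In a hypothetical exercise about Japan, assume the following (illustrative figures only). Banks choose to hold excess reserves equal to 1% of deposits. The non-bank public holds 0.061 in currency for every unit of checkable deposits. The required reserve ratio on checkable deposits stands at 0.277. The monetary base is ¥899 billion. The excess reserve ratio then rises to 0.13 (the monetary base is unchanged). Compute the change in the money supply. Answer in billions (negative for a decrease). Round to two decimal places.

Initially m₁ = (1 + 0.061) / (0.277 + 0.01 + 0.061) ≈ 3.048851, so M₁ = 3.048851 × 899 ≈ 2740.917 billion.
After the change m₂ = (1 + 0.061) / (0.277 + 0.13 + 0.061) ≈ 2.267094, so M₂ = 2.267094 × 899 ≈ 2038.1175 billion.
ΔM = M₂ − M₁ = 2038.1175 − 2740.917 = -702.7995 billion.

-702.80 billion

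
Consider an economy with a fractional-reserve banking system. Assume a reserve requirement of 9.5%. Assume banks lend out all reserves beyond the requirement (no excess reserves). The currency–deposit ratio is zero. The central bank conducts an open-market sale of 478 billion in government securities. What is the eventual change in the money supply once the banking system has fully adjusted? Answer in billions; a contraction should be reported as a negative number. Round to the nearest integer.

-5032 billion

The simple money multiplier is m = 1/rr = 1/0.095 ≈ 10.5263.
An open-market sale reduces the monetary base by 478 billion, so ΔM = m × ΔMB = 10.5263 × (−478) = -5031.5714 billion.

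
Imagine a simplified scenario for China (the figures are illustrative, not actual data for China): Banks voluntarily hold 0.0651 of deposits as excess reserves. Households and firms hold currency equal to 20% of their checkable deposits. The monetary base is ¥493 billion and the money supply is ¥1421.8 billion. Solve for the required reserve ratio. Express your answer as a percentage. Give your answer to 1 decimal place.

15.1%

Using m = M/MB = 1421.8/493 ≈ 2.883976. Since m = (1 + c)/(c + rr + e), the denominator satisfies c + rr + e = (1 + c)/m = (1 + 0.2) / 2.883976 ≈ 0.416092.
With c = 0.2 and e = 0.0651, the required reserve ratio is 0.416092 − 0.2 − 0.0651 = 0.150992.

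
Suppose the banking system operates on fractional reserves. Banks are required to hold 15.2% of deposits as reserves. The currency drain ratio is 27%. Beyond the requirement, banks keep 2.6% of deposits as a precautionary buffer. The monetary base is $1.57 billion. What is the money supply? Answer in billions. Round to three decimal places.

$4.451 billion

The money multiplier is m = (1 + c) / (rr + e + c) = (1 + 0.27) / (0.152 + 0.026 + 0.27) ≈ 2.83482.
So M = m × MB = 2.83482 × 1.57 ≈ 4.4507 billion.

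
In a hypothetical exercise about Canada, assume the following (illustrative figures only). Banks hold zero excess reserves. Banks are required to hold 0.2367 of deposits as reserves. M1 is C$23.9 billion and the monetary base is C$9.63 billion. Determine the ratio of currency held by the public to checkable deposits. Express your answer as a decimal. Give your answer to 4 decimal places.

Using m = M/MB = 23.9/9.63 ≈ 2.481828. From m = (1 + c)/(c + rr + e), rearranging gives 1 + c = m·(c + rr + e), so c·(1 − m) = m·(rr + e) − 1.
Hence c = [m·(rr + e) − 1]/(1 − m) = [2.481828 × (0.2367 + 0) − 1] / (1 − 2.481828) ≈ 0.278407.

0.2784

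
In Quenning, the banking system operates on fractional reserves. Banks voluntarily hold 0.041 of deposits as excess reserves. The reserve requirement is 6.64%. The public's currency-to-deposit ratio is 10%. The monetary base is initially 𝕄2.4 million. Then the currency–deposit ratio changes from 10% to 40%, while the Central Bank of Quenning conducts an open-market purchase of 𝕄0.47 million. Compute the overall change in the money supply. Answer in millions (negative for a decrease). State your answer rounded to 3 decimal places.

Before: m₁ = (1 + 0.1) / (0.0664 + 0.041 + 0.1) ≈ 5.30376, MB₁ = 2.4, so M₁ = 5.30376 × 2.4 ≈ 12.729 million.
After: m₂ = (1 + 0.4) / (0.0664 + 0.041 + 0.4) ≈ 2.75916, MB₂ = 2.4 + 0.47 = 2.87, so M₂ = 2.75916 × 2.87 ≈ 7.9188 million.
ΔM = M₂ − M₁ = 7.9188 − 12.729 = -4.8102 million.

-4.810 million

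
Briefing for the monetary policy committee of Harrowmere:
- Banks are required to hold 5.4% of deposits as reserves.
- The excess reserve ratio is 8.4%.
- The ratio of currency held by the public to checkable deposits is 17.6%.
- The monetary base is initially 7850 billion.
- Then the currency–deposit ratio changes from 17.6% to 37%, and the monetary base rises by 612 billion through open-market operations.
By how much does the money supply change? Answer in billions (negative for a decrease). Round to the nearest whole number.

-6579 billion

Before: m₁ = (1 + 0.176) / (0.054 + 0.084 + 0.176) ≈ 3.74522, MB₁ = 7850, so M₁ = 3.74522 × 7850 = 29399.977 billion.
After: m₂ = (1 + 0.37) / (0.054 + 0.084 + 0.37) ≈ 2.69685, MB₂ = 7850 + 612 = 8462, so M₂ = 2.69685 × 8462 = 22820.7447 billion.
ΔM = M₂ − M₁ = 22820.7447 − 29399.977 = -6579.2323 billion.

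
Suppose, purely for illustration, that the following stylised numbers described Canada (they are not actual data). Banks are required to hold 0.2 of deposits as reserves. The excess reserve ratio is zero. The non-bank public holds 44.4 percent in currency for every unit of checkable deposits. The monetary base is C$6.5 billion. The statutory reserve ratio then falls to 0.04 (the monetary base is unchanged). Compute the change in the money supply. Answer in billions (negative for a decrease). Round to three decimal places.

C$4.818 billion

Initially m₁ = (1 + 0.444) / (0.2 + 0.444) ≈ 2.24224, so M₁ = 2.24224 × 6.5 ≈ 14.5746 billion.
After the change m₂ = (1 + 0.444) / (0.04 + 0.444) ≈ 2.98347, so M₂ = 2.98347 × 6.5 ≈ 19.3926 billion.
ΔM = M₂ − M₁ = 19.3926 − 14.5746 = 4.818 billion.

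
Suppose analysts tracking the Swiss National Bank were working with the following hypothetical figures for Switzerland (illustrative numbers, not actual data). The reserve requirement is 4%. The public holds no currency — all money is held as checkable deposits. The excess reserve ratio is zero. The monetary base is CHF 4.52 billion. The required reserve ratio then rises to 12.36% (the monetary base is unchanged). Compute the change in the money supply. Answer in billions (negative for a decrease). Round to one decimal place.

-76.4 billion

Initially m₁ = 1 / (0.04) = 25, so M₁ = 25 × 4.52 = 113 billion.
After the change m₂ = 1 / (0.1236) ≈ 8.0906, so M₂ = 8.0906 × 4.52 ≈ 36.5695 billion.
ΔM = M₂ − M₁ = 36.5695 − 113 = -76.4305 billion.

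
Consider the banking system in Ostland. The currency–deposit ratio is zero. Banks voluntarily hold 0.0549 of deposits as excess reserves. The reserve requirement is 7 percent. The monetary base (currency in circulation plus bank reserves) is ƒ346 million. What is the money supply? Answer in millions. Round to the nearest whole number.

ƒ2770 million

The money multiplier is m = 1 / (rr + e) = 1 / (0.07 + 0.0549) ≈ 8.0064.
So M = m × MB = 8.0064 × 346 = 2770.2144 million.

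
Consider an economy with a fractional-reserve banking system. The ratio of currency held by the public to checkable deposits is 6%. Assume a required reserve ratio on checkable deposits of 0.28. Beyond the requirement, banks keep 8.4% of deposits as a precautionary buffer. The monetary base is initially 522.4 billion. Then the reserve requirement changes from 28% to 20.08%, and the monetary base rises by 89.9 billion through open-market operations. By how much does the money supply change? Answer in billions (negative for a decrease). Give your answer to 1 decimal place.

576.4 billion

Before: m₁ = (1 + 0.06) / (0.28 + 0.084 + 0.06) = 2.5, MB₁ = 522.4, so M₁ = 2.5 × 522.4 = 1306 billion.
After: m₂ = (1 + 0.06) / (0.2008 + 0.084 + 0.06) ≈ 3.07425, MB₂ = 522.4 + 89.9 = 612.3, so M₂ = 3.07425 × 612.3 ≈ 1882.3633 billion.
ΔM = M₂ − M₁ = 1882.3633 − 1306 = 576.3633 billion.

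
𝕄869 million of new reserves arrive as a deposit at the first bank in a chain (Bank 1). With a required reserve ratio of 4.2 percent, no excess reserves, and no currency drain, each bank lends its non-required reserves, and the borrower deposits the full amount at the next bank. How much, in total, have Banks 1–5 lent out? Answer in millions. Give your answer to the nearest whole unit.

𝕄3827 million

Bank i lends (1 − rr)^i of the original deposit: Bank 1 lends 869·0.9580 = 832.5020, Bank 2 lends 869·0.9580² ≈ 797.5369, and so on.
Summing a geometric series: total = 869·[0.9580·(1 − 0.9580^5) / (1 − 0.9580)] ≈ 3827.2387 million.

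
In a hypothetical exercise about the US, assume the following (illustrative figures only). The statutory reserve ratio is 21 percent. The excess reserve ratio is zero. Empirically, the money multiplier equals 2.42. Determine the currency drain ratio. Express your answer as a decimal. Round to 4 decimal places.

0.3463

Using m = 2.42. From m = (1 + c)/(c + rr + e), rearranging gives 1 + c = m·(c + rr + e), so c·(1 − m) = m·(rr + e) − 1.
Hence c = [m·(rr + e) − 1]/(1 − m) = [2.42 × (0.21 + 0) − 1] / (1 − 2.42) ≈ 0.346338.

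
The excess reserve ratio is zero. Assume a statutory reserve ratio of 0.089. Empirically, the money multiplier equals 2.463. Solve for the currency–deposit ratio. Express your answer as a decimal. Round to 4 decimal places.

0.5337

Using m = 2.463. From m = (1 + c)/(c + rr + e), rearranging gives 1 + c = m·(c + rr + e), so c·(1 − m) = m·(rr + e) − 1.
Hence c = [m·(rr + e) − 1]/(1 − m) = [2.463 × (0.089 + 0) − 1] / (1 − 2.463) ≈ 0.533693.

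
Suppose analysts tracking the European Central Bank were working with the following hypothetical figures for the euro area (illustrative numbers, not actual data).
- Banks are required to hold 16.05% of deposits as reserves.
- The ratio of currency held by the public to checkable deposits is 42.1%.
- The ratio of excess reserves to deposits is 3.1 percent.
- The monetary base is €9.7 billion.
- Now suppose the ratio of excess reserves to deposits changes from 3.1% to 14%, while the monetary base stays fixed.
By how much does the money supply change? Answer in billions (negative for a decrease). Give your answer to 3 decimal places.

-3.400 billion

Initially m₁ = (1 + 0.421) / (0.1605 + 0.031 + 0.421) = 2.32, so M₁ = 2.32 × 9.7 = 22.504 billion.
After the change m₂ = (1 + 0.421) / (0.1605 + 0.14 + 0.421) ≈ 1.96951, so M₂ = 1.96951 × 9.7 ≈ 19.1042 billion.
ΔM = M₂ − M₁ = 19.1042 − 22.504 = -3.3998 billion.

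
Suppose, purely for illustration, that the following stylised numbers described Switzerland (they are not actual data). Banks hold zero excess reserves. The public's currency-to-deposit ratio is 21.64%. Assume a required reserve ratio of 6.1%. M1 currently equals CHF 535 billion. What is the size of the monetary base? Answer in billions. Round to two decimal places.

The money multiplier is m = (1 + c) / (rr + c) = (1 + 0.2164) / (0.061 + 0.2164) ≈ 4.385004.
MB = M / m = 535 / 4.385004 ≈ 122.0067 billion.

CHF 122.01 billion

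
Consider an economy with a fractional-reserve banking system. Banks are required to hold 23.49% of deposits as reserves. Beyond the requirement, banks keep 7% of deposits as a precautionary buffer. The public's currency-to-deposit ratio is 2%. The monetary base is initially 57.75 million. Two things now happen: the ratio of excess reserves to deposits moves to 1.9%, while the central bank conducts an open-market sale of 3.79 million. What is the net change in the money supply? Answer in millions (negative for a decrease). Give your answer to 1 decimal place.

19.6 million

Before: m₁ = (1 + 0.02) / (0.2349 + 0.07 + 0.02) ≈ 3.1394, MB₁ = 57.75, so M₁ = 3.1394 × 57.75 ≈ 181.3004 million.
After: m₂ = (1 + 0.02) / (0.2349 + 0.019 + 0.02) ≈ 3.7240, MB₂ = 57.75 − 3.79 = 53.96, so M₂ = 3.7240 × 53.96 ≈ 200.947 million.
ΔM = M₂ − M₁ = 200.947 − 181.3004 = 19.6466 million.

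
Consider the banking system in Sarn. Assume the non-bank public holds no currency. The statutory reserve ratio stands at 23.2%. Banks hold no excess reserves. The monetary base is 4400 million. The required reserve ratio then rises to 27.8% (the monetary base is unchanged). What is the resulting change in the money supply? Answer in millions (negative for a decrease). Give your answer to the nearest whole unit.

Initially m₁ = 1 / (0.232) ≈ 4.31034, so M₁ = 4.31034 × 4400 = 18965.496 million.
After the change m₂ = 1 / (0.278) ≈ 3.59712, so M₂ = 3.59712 × 4400 = 15827.328 million.
ΔM = M₂ − M₁ = 15827.328 − 18965.496 = -3138.168 million.

-3138 million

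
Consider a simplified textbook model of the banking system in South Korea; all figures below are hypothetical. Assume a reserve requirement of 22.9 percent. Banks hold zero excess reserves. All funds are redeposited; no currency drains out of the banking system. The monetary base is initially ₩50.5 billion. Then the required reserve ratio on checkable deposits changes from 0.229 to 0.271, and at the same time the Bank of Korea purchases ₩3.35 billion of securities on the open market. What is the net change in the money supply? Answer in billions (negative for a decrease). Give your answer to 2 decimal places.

Before: m₁ = 1 / (0.229) ≈ 4.36681, MB₁ = 50.5, so M₁ = 4.36681 × 50.5 ≈ 220.5239 billion.
After: m₂ = 1 / (0.271) ≈ 3.69004, MB₂ = 50.5 + 3.35 = 53.85, so M₂ = 3.69004 × 53.85 ≈ 198.7087 billion.
ΔM = M₂ − M₁ = 198.7087 − 220.5239 = -21.8152 billion.

-21.82 billion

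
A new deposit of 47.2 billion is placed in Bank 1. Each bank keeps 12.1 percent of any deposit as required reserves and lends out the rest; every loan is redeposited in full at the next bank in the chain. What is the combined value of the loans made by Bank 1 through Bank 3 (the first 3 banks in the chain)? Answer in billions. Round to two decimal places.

Bank i lends (1 − rr)^i of the original deposit: Bank 1 lends 47.2·0.8790 = 41.4888, Bank 2 lends 47.2·0.8790² ≈ 36.4687, and so on.
Summing a geometric series: total = 47.2·[0.8790·(1 − 0.8790^3) / (1 − 0.8790)] ≈ 110.0134 billion.

110.01 billion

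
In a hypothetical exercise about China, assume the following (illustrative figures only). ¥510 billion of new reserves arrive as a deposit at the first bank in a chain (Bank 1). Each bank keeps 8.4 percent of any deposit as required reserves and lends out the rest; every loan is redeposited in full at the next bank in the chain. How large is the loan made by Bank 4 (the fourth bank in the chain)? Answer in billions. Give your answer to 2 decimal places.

Each bank lends a fraction (1 − rr) = 0.9160 of the deposit it receives, so Bank 4 receives 510·0.9160^3 and lends 510·0.9160^4 ≈ 359.0476 billion.

¥359.05 billion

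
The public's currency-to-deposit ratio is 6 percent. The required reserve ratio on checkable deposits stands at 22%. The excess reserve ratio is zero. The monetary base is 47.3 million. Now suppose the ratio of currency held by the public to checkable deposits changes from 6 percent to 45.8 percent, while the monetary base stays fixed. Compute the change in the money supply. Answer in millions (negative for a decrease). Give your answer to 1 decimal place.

-77.3 million

Initially m₁ = (1 + 0.06) / (0.22 + 0.06) ≈ 3.7857, so M₁ = 3.7857 × 47.3 ≈ 179.0636 million.
After the change m₂ = (1 + 0.458) / (0.22 + 0.458) ≈ 2.1504, so M₂ = 2.1504 × 47.3 ≈ 101.7139 million.
ΔM = M₂ − M₁ = 101.7139 − 179.0636 = -77.3497 million.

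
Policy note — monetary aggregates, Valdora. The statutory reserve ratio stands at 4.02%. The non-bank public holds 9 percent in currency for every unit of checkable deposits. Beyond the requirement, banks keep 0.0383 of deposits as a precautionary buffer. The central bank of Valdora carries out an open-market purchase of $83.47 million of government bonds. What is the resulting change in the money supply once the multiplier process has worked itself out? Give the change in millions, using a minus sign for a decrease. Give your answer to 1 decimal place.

The money multiplier is m = (1 + c) / (rr + e + c) = (1 + 0.09) / (0.0402 + 0.0383 + 0.09) ≈ 6.4688.
The purchase adds 83.47 million of base, so ΔM = m × ΔMB = 6.4688 × (+83.47) ≈ 539.9507 million.

$540.0 million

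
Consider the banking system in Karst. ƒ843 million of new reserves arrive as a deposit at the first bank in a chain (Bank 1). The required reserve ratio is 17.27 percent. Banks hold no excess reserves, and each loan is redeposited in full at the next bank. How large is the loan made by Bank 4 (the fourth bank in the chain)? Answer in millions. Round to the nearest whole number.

ƒ395 million

Each bank lends a fraction (1 − rr) = 0.8273 of the deposit it receives, so Bank 4 receives 843·0.8273^3 and lends 843·0.8273^4 ≈ 394.8932 million.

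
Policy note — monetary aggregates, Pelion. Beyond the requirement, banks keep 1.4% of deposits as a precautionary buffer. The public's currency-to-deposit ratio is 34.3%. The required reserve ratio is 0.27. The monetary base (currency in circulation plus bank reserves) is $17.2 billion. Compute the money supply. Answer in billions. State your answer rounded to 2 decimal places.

$36.84 billion

The money multiplier is m = (1 + c) / (rr + e + c) = (1 + 0.343) / (0.27 + 0.014 + 0.343) ≈ 2.14195.
So M = m × MB = 2.14195 × 17.2 ≈ 36.8415 billion.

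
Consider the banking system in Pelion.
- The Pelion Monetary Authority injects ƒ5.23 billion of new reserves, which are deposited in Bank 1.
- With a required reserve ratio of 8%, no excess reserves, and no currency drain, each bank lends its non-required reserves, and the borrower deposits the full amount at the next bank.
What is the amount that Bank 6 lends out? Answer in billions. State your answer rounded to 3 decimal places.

Each bank lends a fraction (1 − rr) = 0.9200 of the deposit it receives, so Bank 6 receives 5.23·0.9200^5 and lends 5.23·0.9200^6 ≈ 3.1712 billion.

ƒ3.171 billion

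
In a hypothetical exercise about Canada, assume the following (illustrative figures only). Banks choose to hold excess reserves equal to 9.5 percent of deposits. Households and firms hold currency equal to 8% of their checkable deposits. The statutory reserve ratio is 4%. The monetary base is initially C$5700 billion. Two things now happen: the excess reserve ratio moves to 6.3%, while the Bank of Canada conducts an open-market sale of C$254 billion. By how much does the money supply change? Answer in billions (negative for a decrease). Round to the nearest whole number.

C$3508 billion

Before: m₁ = (1 + 0.08) / (0.04 + 0.095 + 0.08) ≈ 5.02326, MB₁ = 5700, so M₁ = 5.02326 × 5700 = 28632.582 billion.
After: m₂ = (1 + 0.08) / (0.04 + 0.063 + 0.08) ≈ 5.90164, MB₂ = 5700 − 254 = 5446, so M₂ = 5.90164 × 5446 ≈ 32140.3314 billion.
ΔM = M₂ − M₁ = 32140.3314 − 28632.582 = 3507.7494 billion.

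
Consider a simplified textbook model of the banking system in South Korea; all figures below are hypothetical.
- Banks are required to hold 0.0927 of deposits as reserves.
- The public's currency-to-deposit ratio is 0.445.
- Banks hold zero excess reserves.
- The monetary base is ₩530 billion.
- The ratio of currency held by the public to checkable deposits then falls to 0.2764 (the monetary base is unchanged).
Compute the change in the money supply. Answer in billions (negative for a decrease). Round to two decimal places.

Initially m₁ = (1 + 0.445) / (0.0927 + 0.445) ≈ 2.687372, so M₁ = 2.687372 × 530 ≈ 1424.3072 billion.
After the change m₂ = (1 + 0.2764) / (0.0927 + 0.2764) ≈ 3.458141, so M₂ = 3.458141 × 530 ≈ 1832.8147 billion.
ΔM = M₂ − M₁ = 1832.8147 − 1424.3072 = 408.5075 billion.

₩408.51 billion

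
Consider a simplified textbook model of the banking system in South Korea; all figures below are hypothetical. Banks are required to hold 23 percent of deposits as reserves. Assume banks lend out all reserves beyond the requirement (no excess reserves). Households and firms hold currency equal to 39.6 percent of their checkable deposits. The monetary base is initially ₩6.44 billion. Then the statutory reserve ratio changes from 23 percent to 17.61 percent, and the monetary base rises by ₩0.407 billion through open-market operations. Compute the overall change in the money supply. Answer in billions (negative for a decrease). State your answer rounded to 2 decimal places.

₩2.35 billion

Before: m₁ = (1 + 0.396) / (0.23 + 0.396) ≈ 2.23, MB₁ = 6.44, so M₁ = 2.23 × 6.44 = 14.3612 billion.
After: m₂ = (1 + 0.396) / (0.1761 + 0.396) ≈ 2.4401, MB₂ = 6.44 + 0.407 = 6.847, so M₂ = 2.4401 × 6.847 ≈ 16.7074 billion.
ΔM = M₂ − M₁ = 16.7074 − 14.3612 = 2.3462 billion.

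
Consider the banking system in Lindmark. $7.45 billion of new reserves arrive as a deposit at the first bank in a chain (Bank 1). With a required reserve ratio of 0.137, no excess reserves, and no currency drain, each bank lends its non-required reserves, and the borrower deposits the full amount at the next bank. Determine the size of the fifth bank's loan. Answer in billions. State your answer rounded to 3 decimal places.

$3.566 billion

Each bank lends a fraction (1 − rr) = 0.8630 of the deposit it receives, so Bank 5 receives 7.45·0.8630^4 and lends 7.45·0.8630^5 ≈ 3.5662 billion.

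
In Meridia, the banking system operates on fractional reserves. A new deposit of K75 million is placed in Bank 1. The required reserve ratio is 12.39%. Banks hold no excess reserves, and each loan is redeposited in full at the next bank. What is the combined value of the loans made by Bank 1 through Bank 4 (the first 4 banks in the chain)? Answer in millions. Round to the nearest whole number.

Bank i lends (1 − rr)^i of the original deposit: Bank 1 lends 75·0.8761 = 65.7075, Bank 2 lends 75·0.8761² ≈ 57.5663, and so on.
Summing a geometric series: total = 75·[0.8761·(1 − 0.8761^4) / (1 − 0.8761)] ≈ 217.8928 million.

K218 million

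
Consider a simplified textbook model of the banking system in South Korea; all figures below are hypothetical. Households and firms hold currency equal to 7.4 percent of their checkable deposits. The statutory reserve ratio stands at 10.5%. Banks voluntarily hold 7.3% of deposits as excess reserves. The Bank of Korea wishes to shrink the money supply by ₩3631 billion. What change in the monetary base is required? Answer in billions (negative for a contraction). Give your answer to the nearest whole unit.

The money multiplier is m = (1 + c) / (rr + e + c) = (1 + 0.074) / (0.105 + 0.073 + 0.074) ≈ 4.26190.
ΔMB = ΔM / m = (−3631) / 4.26190 ≈ -851.9674 billion.

-852 billion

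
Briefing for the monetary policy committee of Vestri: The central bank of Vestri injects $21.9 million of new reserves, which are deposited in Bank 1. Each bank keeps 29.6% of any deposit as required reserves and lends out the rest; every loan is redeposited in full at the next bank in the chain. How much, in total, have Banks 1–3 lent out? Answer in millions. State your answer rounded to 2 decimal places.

Bank i lends (1 − rr)^i of the original deposit: Bank 1 lends 21.9·0.7040 = 15.4176, Bank 2 lends 21.9·0.7040² ≈ 10.8540, and so on.
Summing a geometric series: total = 21.9·[0.7040·(1 − 0.7040^3) / (1 − 0.7040)] ≈ 33.9128 million.

$33.91 million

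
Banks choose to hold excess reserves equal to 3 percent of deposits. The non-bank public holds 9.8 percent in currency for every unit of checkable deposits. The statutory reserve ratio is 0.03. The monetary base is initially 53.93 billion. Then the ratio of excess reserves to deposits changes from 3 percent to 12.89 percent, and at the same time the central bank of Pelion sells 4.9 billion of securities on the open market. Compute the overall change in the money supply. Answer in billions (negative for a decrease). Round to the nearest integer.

-165 billion

Before: m₁ = (1 + 0.098) / (0.03 + 0.03 + 0.098) ≈ 6.9494, MB₁ = 53.93, so M₁ = 6.9494 × 53.93 ≈ 374.7811 billion.
After: m₂ = (1 + 0.098) / (0.03 + 0.1289 + 0.098) ≈ 4.2740, MB₂ = 53.93 − 4.9 = 49.03, so M₂ = 4.2740 × 49.03 ≈ 209.5542 billion.
ΔM = M₂ − M₁ = 209.5542 − 374.7811 = -165.2269 billion.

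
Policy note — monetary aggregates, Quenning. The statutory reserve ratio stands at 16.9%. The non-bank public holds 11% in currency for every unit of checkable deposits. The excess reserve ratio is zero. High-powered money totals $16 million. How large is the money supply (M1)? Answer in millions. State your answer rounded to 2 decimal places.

$63.66 million

The money multiplier is m = (1 + c) / (rr + c) = (1 + 0.11) / (0.169 + 0.11) ≈ 3.97849.
So M = m × MB = 3.97849 × 16 ≈ 63.6558 million.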